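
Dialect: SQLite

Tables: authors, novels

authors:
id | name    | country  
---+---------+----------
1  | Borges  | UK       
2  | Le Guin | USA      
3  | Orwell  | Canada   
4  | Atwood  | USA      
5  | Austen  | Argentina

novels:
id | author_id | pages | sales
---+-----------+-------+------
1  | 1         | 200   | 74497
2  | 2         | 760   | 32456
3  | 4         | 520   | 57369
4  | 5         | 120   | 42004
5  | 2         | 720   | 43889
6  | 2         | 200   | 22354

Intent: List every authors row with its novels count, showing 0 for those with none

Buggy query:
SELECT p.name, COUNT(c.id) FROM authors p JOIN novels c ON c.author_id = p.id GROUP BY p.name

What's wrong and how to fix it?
Bug: INNER JOIN drops authors rows that have no matching novels rows

Fix: Switch to LEFT JOIN to retain unmatched parent rows

Corrected query:
SELECT p.name, COUNT(c.id) FROM authors p LEFT JOIN novels c ON c.author_id = p.id GROUP BY p.name

Result:
name    | COUNT(c.id)
--------+------------
Atwood  | 1          
Austen  | 1          
Borges  | 1          
Le Guin | 3          
Orwell  | 0          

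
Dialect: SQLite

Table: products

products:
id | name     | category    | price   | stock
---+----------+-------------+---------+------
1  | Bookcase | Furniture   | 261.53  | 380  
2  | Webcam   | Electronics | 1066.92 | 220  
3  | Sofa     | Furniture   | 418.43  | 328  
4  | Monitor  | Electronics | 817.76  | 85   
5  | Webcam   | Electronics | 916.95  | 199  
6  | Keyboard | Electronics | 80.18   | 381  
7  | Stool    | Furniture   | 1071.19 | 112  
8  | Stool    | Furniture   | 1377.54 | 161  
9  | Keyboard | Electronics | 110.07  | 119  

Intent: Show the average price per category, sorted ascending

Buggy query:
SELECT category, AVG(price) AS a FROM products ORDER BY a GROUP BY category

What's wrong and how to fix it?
Bug: GROUP BY must precede ORDER BY

Fix: Move ORDER BY to the end, after GROUP BY

Corrected query:
SELECT category, AVG(price) AS a FROM products GROUP BY category ORDER BY a

Result:
category    | a       
------------+---------
Electronics | 598.376 
Furniture   | 782.1725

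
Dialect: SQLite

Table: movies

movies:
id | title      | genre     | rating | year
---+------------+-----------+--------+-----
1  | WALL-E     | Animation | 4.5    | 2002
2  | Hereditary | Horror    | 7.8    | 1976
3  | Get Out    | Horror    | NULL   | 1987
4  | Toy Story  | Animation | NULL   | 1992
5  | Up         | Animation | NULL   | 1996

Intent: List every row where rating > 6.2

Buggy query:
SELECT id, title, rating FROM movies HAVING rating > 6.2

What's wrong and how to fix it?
Bug: HAVING filters the output of aggregation, but this query has no GROUP BY and no aggregate functions, so SQLite rejects it (HAVING clause on a non-aggregate query); the condition here is per row

Fix: Use WHERE for row-level filtering

Corrected query:
SELECT id, title, rating FROM movies WHERE rating > 6.2

Result:
id | title      | rating
---+------------+-------
2  | Hereditary | 7.8   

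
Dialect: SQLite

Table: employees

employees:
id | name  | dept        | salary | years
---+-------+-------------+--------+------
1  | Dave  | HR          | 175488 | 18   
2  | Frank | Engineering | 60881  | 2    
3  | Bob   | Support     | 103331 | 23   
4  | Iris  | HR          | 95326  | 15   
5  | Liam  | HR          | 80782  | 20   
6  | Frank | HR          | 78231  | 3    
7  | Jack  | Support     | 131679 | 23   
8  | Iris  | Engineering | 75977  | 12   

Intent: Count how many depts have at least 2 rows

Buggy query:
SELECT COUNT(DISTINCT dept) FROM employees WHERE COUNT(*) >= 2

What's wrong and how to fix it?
Bug: COUNT(*) cannot appear in WHERE; the per-group count doesn't exist yet

Fix: Group first with HAVING COUNT(*) >= 2, then COUNT the resulting groups

Corrected query:
SELECT COUNT(*) FROM (SELECT dept FROM employees GROUP BY dept HAVING COUNT(*) >= 2)

Result:
COUNT(*)
--------
3       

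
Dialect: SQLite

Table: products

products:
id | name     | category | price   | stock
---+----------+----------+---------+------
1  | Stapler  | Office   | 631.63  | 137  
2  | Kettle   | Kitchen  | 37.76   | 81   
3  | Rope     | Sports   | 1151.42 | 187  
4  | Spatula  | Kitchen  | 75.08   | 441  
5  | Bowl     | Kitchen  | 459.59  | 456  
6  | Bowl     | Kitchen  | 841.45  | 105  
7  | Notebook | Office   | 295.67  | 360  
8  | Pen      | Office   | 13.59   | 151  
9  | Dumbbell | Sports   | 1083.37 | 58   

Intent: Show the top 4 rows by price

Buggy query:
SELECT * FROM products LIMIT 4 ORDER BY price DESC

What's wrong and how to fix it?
Bug: ORDER BY cannot follow LIMIT; LIMIT is the final clause

Fix: Sort with ORDER BY, then apply LIMIT

Corrected query:
SELECT * FROM products ORDER BY price DESC LIMIT 4

Result:
id | name     | category | price   | stock
---+----------+----------+---------+------
3  | Rope     | Sports   | 1151.42 | 187  
9  | Dumbbell | Sports   | 1083.37 | 58   
6  | Bowl     | Kitchen  | 841.45  | 105  
1  | Stapler  | Office   | 631.63  | 137  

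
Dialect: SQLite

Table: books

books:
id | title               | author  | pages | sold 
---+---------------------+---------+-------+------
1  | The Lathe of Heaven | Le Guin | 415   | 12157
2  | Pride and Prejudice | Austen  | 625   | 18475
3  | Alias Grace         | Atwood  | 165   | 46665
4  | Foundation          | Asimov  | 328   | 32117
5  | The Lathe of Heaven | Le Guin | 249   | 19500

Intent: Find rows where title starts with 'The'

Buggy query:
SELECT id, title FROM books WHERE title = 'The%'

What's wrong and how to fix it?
Bug: '=' compares the literal string including the % character; pattern matching needs LIKE

Fix: Replace '=' with LIKE so 'The%' is treated as a pattern

Corrected query:
SELECT id, title FROM books WHERE title LIKE 'The%'

Result:
id | title              
---+--------------------
1  | The Lathe of Heaven
5  | The Lathe of Heaven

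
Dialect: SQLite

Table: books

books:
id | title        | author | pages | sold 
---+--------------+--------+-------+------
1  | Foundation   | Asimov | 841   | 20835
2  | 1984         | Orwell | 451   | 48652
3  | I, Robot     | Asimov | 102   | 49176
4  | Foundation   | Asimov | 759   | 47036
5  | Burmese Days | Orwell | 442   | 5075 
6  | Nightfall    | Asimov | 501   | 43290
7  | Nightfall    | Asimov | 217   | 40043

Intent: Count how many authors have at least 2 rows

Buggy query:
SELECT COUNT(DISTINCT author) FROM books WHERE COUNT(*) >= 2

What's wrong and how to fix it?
Bug: COUNT(*) cannot appear in WHERE; the per-group count doesn't exist yet

Fix: Use a subquery that GROUPs and filters with HAVING, then count its rows

Corrected query:
SELECT COUNT(*) FROM (SELECT author FROM books GROUP BY author HAVING COUNT(*) >= 2)

Result:
COUNT(*)
--------
2       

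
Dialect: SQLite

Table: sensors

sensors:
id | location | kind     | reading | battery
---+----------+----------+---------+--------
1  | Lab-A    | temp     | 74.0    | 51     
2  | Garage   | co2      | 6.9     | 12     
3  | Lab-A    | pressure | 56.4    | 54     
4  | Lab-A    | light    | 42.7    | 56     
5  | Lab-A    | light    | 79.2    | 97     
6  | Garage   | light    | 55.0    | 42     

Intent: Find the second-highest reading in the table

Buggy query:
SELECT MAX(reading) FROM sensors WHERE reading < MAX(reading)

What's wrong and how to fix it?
Bug: MAX(reading) on the right of the comparison is an aggregate-in-WHERE error

Fix: Put the inner MAX in a scalar subquery

Corrected query:
SELECT MAX(reading) FROM sensors WHERE reading < (SELECT MAX(reading) FROM sensors)

Result:
MAX(reading)
------------
74          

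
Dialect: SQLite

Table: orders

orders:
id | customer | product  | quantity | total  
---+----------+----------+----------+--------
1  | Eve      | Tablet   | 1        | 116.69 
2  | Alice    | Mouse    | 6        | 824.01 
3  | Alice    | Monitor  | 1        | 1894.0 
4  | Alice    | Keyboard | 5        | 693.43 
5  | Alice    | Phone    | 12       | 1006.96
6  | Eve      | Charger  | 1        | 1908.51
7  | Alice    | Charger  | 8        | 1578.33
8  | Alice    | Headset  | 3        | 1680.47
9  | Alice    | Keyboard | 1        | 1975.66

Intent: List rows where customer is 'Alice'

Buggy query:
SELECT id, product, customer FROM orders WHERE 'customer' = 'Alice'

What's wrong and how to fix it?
Bug: 'customer' in single quotes is a string literal, not the column; the comparison is literal-vs-literal and never true

Fix: Remove the quotes around the column name (or use double quotes for an identifier)

Corrected query:
SELECT id, product, customer FROM orders WHERE customer = 'Alice'

Result:
id | product  | customer
---+----------+---------
2  | Mouse    | Alice   
3  | Monitor  | Alice   
4  | Keyboard | Alice   
5  | Phone    | Alice   
7  | Charger  | Alice   
8  | Headset  | Alice   
9  | Keyboard | Alice   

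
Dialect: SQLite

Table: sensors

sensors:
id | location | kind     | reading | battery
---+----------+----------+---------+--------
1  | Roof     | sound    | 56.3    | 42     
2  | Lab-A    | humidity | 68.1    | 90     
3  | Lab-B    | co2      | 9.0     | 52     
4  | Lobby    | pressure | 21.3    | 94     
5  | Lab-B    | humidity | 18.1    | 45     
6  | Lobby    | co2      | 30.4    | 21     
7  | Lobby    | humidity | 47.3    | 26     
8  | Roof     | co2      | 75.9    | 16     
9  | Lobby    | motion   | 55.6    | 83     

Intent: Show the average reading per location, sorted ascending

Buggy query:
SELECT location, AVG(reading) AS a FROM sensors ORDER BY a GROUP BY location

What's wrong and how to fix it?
Bug: ORDER BY appears before GROUP BY; SQL clause order requires GROUP BY first

Fix: Reorder: SELECT … FROM … GROUP BY … ORDER BY …

Corrected query:
SELECT location, AVG(reading) AS a FROM sensors GROUP BY location ORDER BY a

Result:
location | a    
---------+------
Lab-B    | 13.55
Lobby    | 38.65
Roof     | 66.1 
Lab-A    | 68.1 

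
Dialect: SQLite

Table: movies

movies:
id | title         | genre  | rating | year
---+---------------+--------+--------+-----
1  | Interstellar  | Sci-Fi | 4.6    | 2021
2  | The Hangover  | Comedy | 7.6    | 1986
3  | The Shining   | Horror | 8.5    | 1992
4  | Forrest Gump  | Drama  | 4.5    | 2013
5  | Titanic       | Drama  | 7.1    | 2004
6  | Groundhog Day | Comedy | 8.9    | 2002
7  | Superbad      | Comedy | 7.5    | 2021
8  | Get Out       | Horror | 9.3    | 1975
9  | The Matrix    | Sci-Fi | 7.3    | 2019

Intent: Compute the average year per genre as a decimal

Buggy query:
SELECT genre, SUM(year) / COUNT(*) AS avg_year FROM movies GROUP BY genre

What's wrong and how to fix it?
Bug: SUM(year) and COUNT(*) are both integers; the division truncates the fractional part

Fix: Multiply by 1.0 (or CAST to REAL) to force floating-point division

Corrected query:
SELECT genre, SUM(year) * 1.0 / COUNT(*) AS avg_year FROM movies GROUP BY genre

Result:
genre  | avg_year
-------+---------
Comedy | 2003    
Drama  | 2008.5  
Horror | 1983.5  
Sci-Fi | 2020    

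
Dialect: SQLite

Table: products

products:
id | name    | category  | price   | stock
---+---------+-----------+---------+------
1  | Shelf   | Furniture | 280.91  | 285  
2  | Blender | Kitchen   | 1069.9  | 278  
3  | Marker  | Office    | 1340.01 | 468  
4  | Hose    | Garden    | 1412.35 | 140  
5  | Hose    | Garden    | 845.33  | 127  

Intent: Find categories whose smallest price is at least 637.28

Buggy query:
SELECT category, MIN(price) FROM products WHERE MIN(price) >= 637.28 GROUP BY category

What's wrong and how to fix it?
Bug: MIN() in WHERE is a misuse of aggregate

Fix: Replace WHERE with HAVING after the GROUP BY

Corrected query:
SELECT category, MIN(price) FROM products GROUP BY category HAVING MIN(price) >= 637.28

Result:
category | MIN(price)
---------+-----------
Garden   | 845.33    
Kitchen  | 1069.9    
Office   | 1340.01   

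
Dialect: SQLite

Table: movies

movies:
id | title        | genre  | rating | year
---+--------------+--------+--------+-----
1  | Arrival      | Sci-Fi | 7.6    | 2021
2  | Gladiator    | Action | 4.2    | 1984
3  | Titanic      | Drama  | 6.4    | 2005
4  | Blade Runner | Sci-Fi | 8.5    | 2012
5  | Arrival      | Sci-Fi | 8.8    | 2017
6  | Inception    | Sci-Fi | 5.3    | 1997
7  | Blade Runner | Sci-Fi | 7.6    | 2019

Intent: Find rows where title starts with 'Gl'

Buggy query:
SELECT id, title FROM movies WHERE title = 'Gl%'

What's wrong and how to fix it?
Bug: Wildcards only work with LIKE; '=' treats '%' as a literal character

Fix: Replace '=' with LIKE so 'Gl%' is treated as a pattern

Corrected query:
SELECT id, title FROM movies WHERE title LIKE 'Gl%'

Result:
id | title    
---+----------
2  | Gladiator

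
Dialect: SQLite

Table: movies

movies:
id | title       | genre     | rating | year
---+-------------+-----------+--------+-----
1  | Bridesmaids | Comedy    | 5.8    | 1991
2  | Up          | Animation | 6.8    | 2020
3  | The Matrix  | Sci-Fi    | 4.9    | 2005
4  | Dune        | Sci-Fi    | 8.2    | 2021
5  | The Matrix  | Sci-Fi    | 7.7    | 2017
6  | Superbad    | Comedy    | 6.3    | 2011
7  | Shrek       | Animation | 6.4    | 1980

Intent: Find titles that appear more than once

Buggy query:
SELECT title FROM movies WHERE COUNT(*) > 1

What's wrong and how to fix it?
Bug: COUNT(*) is an aggregate and cannot be used in WHERE

Fix: Group first, then use HAVING for the count condition

Corrected query:
SELECT title FROM movies GROUP BY title HAVING COUNT(*) > 1

Result:
title     
----------
The Matrix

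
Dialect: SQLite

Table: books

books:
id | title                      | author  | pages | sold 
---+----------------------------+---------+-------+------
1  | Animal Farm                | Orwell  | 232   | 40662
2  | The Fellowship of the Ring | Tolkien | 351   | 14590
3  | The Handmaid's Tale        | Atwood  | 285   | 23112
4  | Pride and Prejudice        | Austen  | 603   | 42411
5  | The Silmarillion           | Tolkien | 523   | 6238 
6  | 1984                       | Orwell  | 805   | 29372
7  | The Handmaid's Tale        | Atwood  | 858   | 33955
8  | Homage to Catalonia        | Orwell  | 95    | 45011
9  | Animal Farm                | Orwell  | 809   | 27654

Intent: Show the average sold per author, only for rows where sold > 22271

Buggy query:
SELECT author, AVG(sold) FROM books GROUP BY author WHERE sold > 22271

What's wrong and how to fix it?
Bug: WHERE cannot follow GROUP BY

Fix: Place WHERE between FROM and GROUP BY

Corrected query:
SELECT author, AVG(sold) FROM books WHERE sold > 22271 GROUP BY author

Result:
author | AVG(sold)
-------+----------
Atwood | 28533.5  
Austen | 42411    
Orwell | 35674.75 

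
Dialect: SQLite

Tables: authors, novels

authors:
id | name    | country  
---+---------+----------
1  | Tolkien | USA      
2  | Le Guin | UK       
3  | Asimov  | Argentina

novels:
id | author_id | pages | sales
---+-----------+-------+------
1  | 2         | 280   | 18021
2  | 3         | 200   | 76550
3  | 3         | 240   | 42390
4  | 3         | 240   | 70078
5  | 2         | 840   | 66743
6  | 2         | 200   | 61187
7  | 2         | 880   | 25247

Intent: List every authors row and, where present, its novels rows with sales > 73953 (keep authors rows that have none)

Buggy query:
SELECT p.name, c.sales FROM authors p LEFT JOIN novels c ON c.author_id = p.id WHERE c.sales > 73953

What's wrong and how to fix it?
Bug: A WHERE condition on the right-hand table after LEFT JOIN drops unmatched parents

Fix: Move the right-table condition into the ON clause so unmatched parents are kept

Corrected query:
SELECT p.name, c.sales FROM authors p LEFT JOIN novels c ON c.author_id = p.id AND c.sales > 73953

Result:
name    | sales
--------+------
Tolkien | NULL 
Le Guin | NULL 
Asimov  | 76550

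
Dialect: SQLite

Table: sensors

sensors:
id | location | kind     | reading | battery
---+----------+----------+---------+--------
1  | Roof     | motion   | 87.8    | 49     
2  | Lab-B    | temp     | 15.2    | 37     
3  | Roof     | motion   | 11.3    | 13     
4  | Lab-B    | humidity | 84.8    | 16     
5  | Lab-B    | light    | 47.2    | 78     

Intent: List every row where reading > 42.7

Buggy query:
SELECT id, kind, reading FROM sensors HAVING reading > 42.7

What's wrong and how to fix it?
Bug: HAVING filters the output of aggregation, but this query has no GROUP BY and no aggregate functions, so SQLite rejects it (HAVING clause on a non-aggregate query); the condition here is per row

Fix: Replace HAVING with WHERE since the condition applies to individual rows

Corrected query:
SELECT id, kind, reading FROM sensors WHERE reading > 42.7

Result:
id | kind     | reading
---+----------+--------
1  | motion   | 87.8   
4  | humidity | 84.8   
5  | light    | 47.2   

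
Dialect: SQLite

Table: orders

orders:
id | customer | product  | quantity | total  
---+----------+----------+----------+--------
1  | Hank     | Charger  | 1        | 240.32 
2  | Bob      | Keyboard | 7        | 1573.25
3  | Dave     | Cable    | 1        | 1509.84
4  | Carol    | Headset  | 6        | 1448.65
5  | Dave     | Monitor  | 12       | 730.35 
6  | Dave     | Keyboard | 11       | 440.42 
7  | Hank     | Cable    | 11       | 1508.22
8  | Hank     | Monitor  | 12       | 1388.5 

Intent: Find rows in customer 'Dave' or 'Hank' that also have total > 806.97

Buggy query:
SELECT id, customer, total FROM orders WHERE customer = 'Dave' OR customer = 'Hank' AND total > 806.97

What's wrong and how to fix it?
Bug: AND binds tighter than OR, so this parses as customer = 'Dave' OR (customer = 'Hank' AND total > 806.97)

Fix: Group the OR with parentheses (or use IN), then AND the threshold

Corrected query:
SELECT id, customer, total FROM orders WHERE (customer = 'Dave' OR customer = 'Hank') AND total > 806.97

Result:
id | customer | total  
---+----------+--------
3  | Dave     | 1509.84
7  | Hank     | 1508.22
8  | Hank     | 1388.5 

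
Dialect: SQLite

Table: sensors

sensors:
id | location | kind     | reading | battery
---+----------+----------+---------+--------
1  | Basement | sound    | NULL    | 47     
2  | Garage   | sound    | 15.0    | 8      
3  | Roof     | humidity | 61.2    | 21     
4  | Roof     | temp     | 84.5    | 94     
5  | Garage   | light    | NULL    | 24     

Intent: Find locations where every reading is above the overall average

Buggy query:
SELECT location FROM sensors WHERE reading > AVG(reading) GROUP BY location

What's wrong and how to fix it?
Bug: AVG() is an aggregate; it can't sit directly in WHERE

Fix: Use a subquery for AVG and a HAVING MIN(...) filter so the condition holds for every row in the group

Corrected query:
SELECT location FROM sensors GROUP BY location HAVING MIN(reading) > (SELECT AVG(reading) FROM sensors)

Result:
location
--------
Roof    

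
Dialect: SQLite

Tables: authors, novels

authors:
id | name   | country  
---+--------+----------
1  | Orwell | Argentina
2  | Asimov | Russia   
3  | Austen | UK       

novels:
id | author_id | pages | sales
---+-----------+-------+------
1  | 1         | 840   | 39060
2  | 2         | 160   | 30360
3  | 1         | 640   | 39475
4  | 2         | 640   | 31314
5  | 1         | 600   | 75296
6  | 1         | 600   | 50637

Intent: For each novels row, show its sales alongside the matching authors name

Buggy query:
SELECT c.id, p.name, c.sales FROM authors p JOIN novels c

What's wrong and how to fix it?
Bug: JOIN with no ON clause produces a cartesian product; every novels row pairs with every authors row

Fix: Specify the join condition linking the foreign key to the parent id

Corrected query:
SELECT c.id, p.name, c.sales FROM authors p JOIN novels c ON c.author_id = p.id

Result:
id | name   | sales
---+--------+------
1  | Orwell | 39060
2  | Asimov | 30360
3  | Orwell | 39475
4  | Asimov | 31314
5  | Orwell | 75296
6  | Orwell | 50637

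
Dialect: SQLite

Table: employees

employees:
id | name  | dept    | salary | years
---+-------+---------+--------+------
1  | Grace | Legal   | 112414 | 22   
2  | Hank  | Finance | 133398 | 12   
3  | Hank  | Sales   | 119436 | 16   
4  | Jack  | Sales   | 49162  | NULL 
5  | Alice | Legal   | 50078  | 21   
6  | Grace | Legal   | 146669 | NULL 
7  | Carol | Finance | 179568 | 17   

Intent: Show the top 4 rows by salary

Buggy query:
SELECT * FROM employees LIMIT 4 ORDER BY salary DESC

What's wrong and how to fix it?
Bug: ORDER BY cannot follow LIMIT; LIMIT is the final clause

Fix: Swap the clauses: ORDER BY first, then LIMIT

Corrected query:
SELECT * FROM employees ORDER BY salary DESC LIMIT 4

Result:
id | name  | dept    | salary | years
---+-------+---------+--------+------
7  | Carol | Finance | 179568 | 17   
6  | Grace | Legal   | 146669 | NULL 
2  | Hank  | Finance | 133398 | 12   
3  | Hank  | Sales   | 119436 | 16   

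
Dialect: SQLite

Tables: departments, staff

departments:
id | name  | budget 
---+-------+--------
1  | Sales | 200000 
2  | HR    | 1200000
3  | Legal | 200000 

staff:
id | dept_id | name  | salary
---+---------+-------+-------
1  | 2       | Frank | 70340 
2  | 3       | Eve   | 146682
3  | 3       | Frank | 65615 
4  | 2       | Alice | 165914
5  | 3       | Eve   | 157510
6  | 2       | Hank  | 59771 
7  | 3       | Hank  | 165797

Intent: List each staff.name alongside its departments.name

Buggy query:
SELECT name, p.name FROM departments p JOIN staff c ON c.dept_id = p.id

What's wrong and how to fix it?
Bug: 'name' exists in both joined tables, so the database can't tell which one is meant

Fix: Prefix ambiguous columns with the table alias

Corrected query:
SELECT c.name, p.name FROM departments p JOIN staff c ON c.dept_id = p.id

Result:
name  | name 
------+------
Frank | HR   
Eve   | Legal
Frank | Legal
Alice | HR   
Eve   | Legal
Hank  | HR   
Hank  | Legal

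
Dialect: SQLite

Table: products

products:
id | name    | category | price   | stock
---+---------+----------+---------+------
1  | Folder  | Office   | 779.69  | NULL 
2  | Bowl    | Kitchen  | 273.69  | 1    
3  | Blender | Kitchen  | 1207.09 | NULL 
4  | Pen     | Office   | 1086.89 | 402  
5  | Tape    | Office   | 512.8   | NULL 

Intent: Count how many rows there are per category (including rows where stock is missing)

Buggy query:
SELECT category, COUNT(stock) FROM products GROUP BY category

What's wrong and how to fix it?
Bug: COUNT(stock) skips NULLs, so groups with missing stock are undercounted

Fix: Use COUNT(*) to count all rows regardless of NULL

Corrected query:
SELECT category, COUNT(*) FROM products GROUP BY category

Result:
category | COUNT(*)
---------+---------
Kitchen  | 2       
Office   | 3       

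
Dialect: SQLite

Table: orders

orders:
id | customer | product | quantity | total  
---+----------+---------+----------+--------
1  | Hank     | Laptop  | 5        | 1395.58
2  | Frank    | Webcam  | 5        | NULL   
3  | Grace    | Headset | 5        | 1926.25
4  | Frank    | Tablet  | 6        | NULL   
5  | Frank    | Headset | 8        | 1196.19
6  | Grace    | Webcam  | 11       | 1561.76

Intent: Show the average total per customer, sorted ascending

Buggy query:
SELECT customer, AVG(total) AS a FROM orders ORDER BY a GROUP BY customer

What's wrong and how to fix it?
Bug: GROUP BY must precede ORDER BY

Fix: Reorder: SELECT … FROM … GROUP BY … ORDER BY …

Corrected query:
SELECT customer, AVG(total) AS a FROM orders GROUP BY customer ORDER BY a

Result:
customer | a       
---------+---------
Frank    | 1196.19 
Hank     | 1395.58 
Grace    | 1744.005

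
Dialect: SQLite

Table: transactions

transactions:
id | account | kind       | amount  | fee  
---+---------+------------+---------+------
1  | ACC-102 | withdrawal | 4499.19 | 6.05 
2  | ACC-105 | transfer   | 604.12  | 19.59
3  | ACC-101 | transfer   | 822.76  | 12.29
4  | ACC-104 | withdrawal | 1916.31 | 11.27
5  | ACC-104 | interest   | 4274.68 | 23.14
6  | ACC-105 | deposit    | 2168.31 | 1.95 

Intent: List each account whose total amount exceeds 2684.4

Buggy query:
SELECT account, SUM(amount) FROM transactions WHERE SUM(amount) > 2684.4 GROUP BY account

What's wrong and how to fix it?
Bug: Aggregate functions cannot appear in a WHERE clause

Fix: Move the aggregate condition to a HAVING clause

Corrected query:
SELECT account, SUM(amount) FROM transactions GROUP BY account HAVING SUM(amount) > 2684.4

Result:
account | SUM(amount)
--------+------------
ACC-102 | 4499.19    
ACC-104 | 6190.99    
ACC-105 | 2772.43    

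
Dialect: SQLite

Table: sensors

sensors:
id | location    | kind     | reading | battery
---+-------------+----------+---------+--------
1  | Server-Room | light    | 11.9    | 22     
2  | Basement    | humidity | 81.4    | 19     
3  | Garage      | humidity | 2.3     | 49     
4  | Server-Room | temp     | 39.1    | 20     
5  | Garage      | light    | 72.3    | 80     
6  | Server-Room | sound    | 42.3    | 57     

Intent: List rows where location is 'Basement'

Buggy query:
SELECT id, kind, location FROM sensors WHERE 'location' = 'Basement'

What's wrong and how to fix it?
Bug: Single quotes denote string literals in SQL; the column name is being compared as a constant string

Fix: Reference the column as location without single quotes

Corrected query:
SELECT id, kind, location FROM sensors WHERE location = 'Basement'

Result:
id | kind     | location
---+----------+---------
2  | humidity | Basement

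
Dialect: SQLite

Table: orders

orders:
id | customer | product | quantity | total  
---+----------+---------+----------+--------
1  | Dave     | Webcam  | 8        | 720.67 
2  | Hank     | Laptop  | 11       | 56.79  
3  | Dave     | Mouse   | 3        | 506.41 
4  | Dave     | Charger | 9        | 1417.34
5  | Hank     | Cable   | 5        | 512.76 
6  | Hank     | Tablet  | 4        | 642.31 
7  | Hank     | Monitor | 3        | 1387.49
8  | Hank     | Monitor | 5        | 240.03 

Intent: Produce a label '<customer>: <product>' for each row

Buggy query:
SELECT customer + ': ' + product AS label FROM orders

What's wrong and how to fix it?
Bug: SQLite uses || for string concatenation; + coerces text to numbers (yielding 0)

Fix: Use the || operator for string concatenation

Corrected query:
SELECT customer || ': ' || product AS label FROM orders

Result:
label        
-------------
Dave: Webcam 
Hank: Laptop 
Dave: Mouse  
Dave: Charger
Hank: Cable  
Hank: Tablet 
Hank: Monitor
Hank: Monitor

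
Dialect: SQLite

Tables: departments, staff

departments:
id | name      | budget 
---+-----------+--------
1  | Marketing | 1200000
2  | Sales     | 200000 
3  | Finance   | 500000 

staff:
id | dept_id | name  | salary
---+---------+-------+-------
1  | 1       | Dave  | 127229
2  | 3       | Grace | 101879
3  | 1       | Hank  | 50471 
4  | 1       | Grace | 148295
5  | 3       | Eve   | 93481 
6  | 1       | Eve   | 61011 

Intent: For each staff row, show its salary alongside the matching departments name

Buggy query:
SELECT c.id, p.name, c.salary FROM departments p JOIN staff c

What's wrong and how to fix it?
Bug: Missing join condition: each staff row is matched to all departments rows instead of just its own

Fix: Specify the join condition linking the foreign key to the parent id

Corrected query:
SELECT c.id, p.name, c.salary FROM departments p JOIN staff c ON c.dept_id = p.id

Result:
id | name      | salary
---+-----------+-------
1  | Marketing | 127229
2  | Finance   | 101879
3  | Marketing | 50471 
4  | Marketing | 148295
5  | Finance   | 93481 
6  | Marketing | 61011 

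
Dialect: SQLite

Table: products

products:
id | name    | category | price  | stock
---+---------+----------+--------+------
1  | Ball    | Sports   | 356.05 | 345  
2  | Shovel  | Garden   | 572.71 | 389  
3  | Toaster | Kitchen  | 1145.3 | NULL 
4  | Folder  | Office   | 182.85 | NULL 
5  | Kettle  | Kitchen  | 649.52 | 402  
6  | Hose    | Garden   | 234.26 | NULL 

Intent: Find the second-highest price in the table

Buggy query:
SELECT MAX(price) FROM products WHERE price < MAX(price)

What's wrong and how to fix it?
Bug: The inner MAX is an aggregate inside WHERE, which is not allowed

Fix: Compute the overall MAX in a subquery, then take MAX of rows below it

Corrected query:
SELECT MAX(price) FROM products WHERE price < (SELECT MAX(price) FROM products)

Result:
MAX(price)
----------
649.52    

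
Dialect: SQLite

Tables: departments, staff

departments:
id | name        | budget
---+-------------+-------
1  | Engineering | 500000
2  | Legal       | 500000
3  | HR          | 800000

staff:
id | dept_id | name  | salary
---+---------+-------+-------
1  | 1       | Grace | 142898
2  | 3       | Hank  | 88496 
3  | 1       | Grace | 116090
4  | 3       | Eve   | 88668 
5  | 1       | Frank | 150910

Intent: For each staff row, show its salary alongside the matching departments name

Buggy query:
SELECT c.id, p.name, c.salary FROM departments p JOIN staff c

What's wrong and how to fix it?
Bug: JOIN with no ON clause produces a cartesian product; every staff row pairs with every departments row

Fix: Add ON c.dept_id = p.id to the JOIN

Corrected query:
SELECT c.id, p.name, c.salary FROM departments p JOIN staff c ON c.dept_id = p.id

Result:
id | name        | salary
---+-------------+-------
1  | Engineering | 142898
2  | HR          | 88496 
3  | Engineering | 116090
4  | HR          | 88668 
5  | Engineering | 150910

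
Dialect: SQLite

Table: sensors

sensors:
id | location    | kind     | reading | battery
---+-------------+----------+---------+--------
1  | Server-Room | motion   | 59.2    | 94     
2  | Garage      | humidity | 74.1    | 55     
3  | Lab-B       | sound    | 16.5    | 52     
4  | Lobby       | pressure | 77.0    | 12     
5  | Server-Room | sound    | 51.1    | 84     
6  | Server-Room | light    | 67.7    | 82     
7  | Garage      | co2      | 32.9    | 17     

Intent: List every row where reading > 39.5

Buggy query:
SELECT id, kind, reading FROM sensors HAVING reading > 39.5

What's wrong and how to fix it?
Bug: This is a non-aggregate query (no GROUP BY, no aggregates), so in SQLite the HAVING clause is invalid here; a row-level condition belongs in WHERE

Fix: Use WHERE for row-level filtering

Corrected query:
SELECT id, kind, reading FROM sensors WHERE reading > 39.5

Result:
id | kind     | reading
---+----------+--------
1  | motion   | 59.2   
2  | humidity | 74.1   
4  | pressure | 77     
5  | sound    | 51.1   
6  | light    | 67.7   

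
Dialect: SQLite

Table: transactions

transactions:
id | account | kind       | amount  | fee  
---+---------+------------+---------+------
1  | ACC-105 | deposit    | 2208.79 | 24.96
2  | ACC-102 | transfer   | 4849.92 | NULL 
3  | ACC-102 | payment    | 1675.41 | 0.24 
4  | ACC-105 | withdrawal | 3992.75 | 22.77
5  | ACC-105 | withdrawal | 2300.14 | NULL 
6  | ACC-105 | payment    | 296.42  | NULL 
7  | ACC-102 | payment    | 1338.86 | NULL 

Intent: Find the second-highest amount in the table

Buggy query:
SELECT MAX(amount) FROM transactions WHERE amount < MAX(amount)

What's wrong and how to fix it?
Bug: MAX(amount) on the right of the comparison is an aggregate-in-WHERE error

Fix: Put the inner MAX in a scalar subquery

Corrected query:
SELECT MAX(amount) FROM transactions WHERE amount < (SELECT MAX(amount) FROM transactions)

Result:
MAX(amount)
-----------
3992.75    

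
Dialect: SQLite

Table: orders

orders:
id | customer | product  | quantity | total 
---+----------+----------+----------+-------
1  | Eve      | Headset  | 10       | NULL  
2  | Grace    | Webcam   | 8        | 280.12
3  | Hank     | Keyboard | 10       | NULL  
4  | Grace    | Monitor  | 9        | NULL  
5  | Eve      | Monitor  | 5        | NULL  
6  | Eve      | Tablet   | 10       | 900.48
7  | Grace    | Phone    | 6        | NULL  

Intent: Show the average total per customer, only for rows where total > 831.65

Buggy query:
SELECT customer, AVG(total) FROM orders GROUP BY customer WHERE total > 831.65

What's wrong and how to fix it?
Bug: Row-level WHERE must come before GROUP BY in the clause order

Fix: Place WHERE between FROM and GROUP BY

Corrected query:
SELECT customer, AVG(total) FROM orders WHERE total > 831.65 GROUP BY customer

Result:
customer | AVG(total)
---------+-----------
Eve      | 900.48    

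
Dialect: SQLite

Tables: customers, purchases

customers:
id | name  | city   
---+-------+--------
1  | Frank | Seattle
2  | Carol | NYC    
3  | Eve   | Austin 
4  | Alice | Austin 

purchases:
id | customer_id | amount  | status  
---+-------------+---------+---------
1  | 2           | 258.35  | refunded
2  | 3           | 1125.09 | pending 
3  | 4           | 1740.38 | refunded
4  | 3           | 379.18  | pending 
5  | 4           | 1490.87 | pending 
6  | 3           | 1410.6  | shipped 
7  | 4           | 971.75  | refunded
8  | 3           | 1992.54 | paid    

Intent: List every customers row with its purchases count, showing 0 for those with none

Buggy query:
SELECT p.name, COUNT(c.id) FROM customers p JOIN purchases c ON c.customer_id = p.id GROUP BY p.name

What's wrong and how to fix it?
Bug: An inner join excludes parents with zero children

Fix: Switch to LEFT JOIN to retain unmatched parent rows

Corrected query:
SELECT p.name, COUNT(c.id) FROM customers p LEFT JOIN purchases c ON c.customer_id = p.id GROUP BY p.name

Result:
name  | COUNT(c.id)
------+------------
Alice | 3          
Carol | 1          
Eve   | 4          
Frank | 0          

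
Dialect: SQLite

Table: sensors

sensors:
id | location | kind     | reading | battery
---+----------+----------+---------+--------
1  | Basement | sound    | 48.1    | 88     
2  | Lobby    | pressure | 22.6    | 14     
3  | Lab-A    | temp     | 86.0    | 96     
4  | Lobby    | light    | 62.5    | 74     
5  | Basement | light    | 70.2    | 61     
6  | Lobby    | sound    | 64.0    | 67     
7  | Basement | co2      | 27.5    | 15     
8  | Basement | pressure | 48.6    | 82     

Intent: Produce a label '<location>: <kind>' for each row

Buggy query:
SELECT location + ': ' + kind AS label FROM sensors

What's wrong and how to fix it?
Bug: SQLite uses || for string concatenation; + coerces text to numbers (yielding 0)

Fix: Use the || operator for string concatenation

Corrected query:
SELECT location || ': ' || kind AS label FROM sensors

Result:
label             
------------------
Basement: sound   
Lobby: pressure   
Lab-A: temp       
Lobby: light      
Basement: light   
Lobby: sound      
Basement: co2     
Basement: pressure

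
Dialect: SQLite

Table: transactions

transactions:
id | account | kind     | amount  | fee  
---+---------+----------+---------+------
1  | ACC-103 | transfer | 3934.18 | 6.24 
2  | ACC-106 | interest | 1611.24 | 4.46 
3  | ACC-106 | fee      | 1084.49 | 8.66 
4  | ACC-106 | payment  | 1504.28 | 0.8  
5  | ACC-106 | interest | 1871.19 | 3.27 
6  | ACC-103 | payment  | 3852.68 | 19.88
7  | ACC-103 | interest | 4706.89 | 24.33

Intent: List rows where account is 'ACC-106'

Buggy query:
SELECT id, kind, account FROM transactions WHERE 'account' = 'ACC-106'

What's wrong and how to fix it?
Bug: Single quotes denote string literals in SQL; the column name is being compared as a constant string

Fix: Reference the column as account without single quotes

Corrected query:
SELECT id, kind, account FROM transactions WHERE account = 'ACC-106'

Result:
id | kind     | account
---+----------+--------
2  | interest | ACC-106
3  | fee      | ACC-106
4  | payment  | ACC-106
5  | interest | ACC-106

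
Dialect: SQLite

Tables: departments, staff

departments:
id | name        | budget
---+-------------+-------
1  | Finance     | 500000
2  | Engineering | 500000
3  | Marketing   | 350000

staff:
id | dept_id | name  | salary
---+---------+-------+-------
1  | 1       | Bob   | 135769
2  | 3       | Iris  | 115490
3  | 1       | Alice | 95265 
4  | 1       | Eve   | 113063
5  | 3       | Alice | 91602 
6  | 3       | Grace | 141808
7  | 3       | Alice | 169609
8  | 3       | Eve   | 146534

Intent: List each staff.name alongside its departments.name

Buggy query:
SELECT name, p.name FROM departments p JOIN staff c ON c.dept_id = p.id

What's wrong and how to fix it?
Bug: 'name' exists in both joined tables, so the database can't tell which one is meant

Fix: Qualify the column with its table alias (c.name)

Corrected query:
SELECT c.name, p.name FROM departments p JOIN staff c ON c.dept_id = p.id

Result:
name  | name     
------+----------
Bob   | Finance  
Iris  | Marketing
Alice | Finance  
Eve   | Finance  
Alice | Marketing
Grace | Marketing
Alice | Marketing
Eve   | Marketing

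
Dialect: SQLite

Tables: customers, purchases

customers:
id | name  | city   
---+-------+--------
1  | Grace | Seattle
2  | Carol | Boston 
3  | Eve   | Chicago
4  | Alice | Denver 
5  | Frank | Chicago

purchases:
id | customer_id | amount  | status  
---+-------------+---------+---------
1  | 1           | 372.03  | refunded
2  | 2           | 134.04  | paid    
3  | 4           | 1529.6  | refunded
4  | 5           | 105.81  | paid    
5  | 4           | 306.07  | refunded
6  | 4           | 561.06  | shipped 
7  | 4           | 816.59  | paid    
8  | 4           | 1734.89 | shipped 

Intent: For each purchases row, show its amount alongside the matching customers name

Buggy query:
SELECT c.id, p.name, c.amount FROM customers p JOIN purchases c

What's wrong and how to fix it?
Bug: Missing join condition: each purchases row is matched to all customers rows instead of just its own

Fix: Add ON c.customer_id = p.id to the JOIN

Corrected query:
SELECT c.id, p.name, c.amount FROM customers p JOIN purchases c ON c.customer_id = p.id

Result:
id | name  | amount 
---+-------+--------
1  | Grace | 372.03 
2  | Carol | 134.04 
3  | Alice | 1529.6 
4  | Frank | 105.81 
5  | Alice | 306.07 
6  | Alice | 561.06 
7  | Alice | 816.59 
8  | Alice | 1734.89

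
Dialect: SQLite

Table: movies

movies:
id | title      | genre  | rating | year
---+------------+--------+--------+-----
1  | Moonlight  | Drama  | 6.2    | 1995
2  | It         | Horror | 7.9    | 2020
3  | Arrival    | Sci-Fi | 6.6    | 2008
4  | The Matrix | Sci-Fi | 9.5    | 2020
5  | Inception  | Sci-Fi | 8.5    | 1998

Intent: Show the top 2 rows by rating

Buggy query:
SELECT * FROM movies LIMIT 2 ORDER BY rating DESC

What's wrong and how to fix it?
Bug: ORDER BY cannot follow LIMIT; LIMIT is the final clause

Fix: Sort with ORDER BY, then apply LIMIT

Corrected query:
SELECT * FROM movies ORDER BY rating DESC LIMIT 2

Result:
id | title      | genre  | rating | year
---+------------+--------+--------+-----
4  | The Matrix | Sci-Fi | 9.5    | 2020
5  | Inception  | Sci-Fi | 8.5    | 1998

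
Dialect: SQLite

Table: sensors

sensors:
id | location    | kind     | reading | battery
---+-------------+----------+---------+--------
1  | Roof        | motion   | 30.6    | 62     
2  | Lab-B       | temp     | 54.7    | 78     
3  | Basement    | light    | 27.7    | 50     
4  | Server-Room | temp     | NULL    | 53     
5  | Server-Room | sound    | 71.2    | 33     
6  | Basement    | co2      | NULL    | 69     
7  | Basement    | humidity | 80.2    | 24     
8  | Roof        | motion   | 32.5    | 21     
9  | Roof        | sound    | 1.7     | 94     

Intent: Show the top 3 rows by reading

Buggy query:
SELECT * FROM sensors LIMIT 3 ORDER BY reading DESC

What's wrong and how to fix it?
Bug: ORDER BY cannot follow LIMIT; LIMIT is the final clause

Fix: Sort with ORDER BY, then apply LIMIT

Corrected query:
SELECT * FROM sensors ORDER BY reading DESC LIMIT 3

Result:
id | location    | kind     | reading | battery
---+-------------+----------+---------+--------
7  | Basement    | humidity | 80.2    | 24     
5  | Server-Room | sound    | 71.2    | 33     
2  | Lab-B       | temp     | 54.7    | 78     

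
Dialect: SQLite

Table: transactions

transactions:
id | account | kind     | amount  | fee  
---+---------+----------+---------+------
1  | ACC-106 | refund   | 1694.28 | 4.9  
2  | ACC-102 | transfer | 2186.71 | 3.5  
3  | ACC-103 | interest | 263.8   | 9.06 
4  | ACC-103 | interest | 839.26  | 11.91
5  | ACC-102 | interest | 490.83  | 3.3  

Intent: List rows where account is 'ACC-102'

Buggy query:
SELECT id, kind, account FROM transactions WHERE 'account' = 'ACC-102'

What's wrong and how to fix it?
Bug: Single quotes denote string literals in SQL; the column name is being compared as a constant string

Fix: Reference the column as account without single quotes

Corrected query:
SELECT id, kind, account FROM transactions WHERE account = 'ACC-102'

Result:
id | kind     | account
---+----------+--------
2  | transfer | ACC-102
5  | interest | ACC-102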